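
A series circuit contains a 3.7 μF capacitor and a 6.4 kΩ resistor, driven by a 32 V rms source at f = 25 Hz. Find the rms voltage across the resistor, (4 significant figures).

ω = 2πf = 157.1 rad/s
X_C = 1/(ωC) = 1721 Ω
Z = 6400 − j1721 Ω
|Z| = √(6400² + 1721²) = 6627 Ω
I = V/|Z| = 4.829 mA
V_R = I·|Z_R| = 0.004829 × 6400 = 30.90 V

30.90 V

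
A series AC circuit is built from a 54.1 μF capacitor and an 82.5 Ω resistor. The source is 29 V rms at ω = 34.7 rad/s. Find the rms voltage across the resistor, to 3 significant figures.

X_C = 1/(ωC) = 533 Ω
Z = 82.5 − j533 Ω
|Z| = √(82.5² + 533²) = 539 Ω
I = V/|Z| = 53.8 mA
V_R = I·|Z_R| = 0.0538 × 82.5 = 4.44 V

4.44 V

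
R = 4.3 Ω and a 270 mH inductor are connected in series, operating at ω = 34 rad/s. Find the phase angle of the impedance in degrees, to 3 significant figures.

64.9°

X_L = ωL = 9.18 Ω
Z = 4.30 + j9.18 Ω
|Z| = √(4.30² + 9.18²) = 10.1 Ω
∠Z = arctan(9.18/4.30) = 64.9°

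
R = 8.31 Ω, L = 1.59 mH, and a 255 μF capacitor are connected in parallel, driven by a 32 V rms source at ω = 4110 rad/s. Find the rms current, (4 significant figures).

28.90 A

X_L = ωL = 6.535 Ω
X_C = 1/(ωC) = 0.9542 Ω
Parallel: admittances add. Y = 1/R + 1/(jωL) + jωC
Y = (0.1203 + j0.8950) S
|Y| = 0.9031 S → |Z| = 1/|Y| = 1.107 Ω, ∠Z = −∠Y = -82.34°
I = V/|Z| = 32/1.107 = 28.90 A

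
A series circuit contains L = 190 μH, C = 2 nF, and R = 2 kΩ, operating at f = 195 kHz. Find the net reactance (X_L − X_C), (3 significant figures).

-175 Ω

ω = 2πf = 1.225e+06 rad/s
X_L = ωL = 233 Ω
X_C = 1/(ωC) = 408 Ω
X = 233 − 408 = -175 Ω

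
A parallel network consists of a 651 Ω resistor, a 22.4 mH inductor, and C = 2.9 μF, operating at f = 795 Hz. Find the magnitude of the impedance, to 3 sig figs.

174 Ω

ω = 2πf = 4995 rad/s
X_L = ωL = 112 Ω
X_C = 1/(ωC) = 69.0 Ω
Parallel: admittances add. Y = 1/R + 1/(jωL) + jωC
Y = (0.00154 + j0.00555) S
|Y| = 0.00576 S → |Z| = 1/|Y| = 174 Ω, ∠Z = −∠Y = -74.5°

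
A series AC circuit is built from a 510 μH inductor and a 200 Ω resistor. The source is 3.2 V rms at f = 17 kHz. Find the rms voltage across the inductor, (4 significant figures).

0.8410 V

ω = 2πf = 106800 rad/s
X_L = ωL = 54.48 Ω
Z = 200.0 + j54.48 Ω
|Z| = √(200.0² + 54.48²) = 207.3 Ω
I = V/|Z| = 15.44 mA
V_L = I·|Z_L| = 0.01544 × 54.48 = 0.8410 V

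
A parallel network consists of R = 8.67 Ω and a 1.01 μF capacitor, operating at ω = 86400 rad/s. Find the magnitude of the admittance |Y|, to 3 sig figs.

X_C = 1/(ωC) = 11.5 Ω
Parallel: admittances add. Y = 1/R + jωC
Y = (0.115 + j0.0873) S
|Y| = 0.145 S → |Z| = 1/|Y| = 6.91 Ω, ∠Z = −∠Y = -37.1°

145 mS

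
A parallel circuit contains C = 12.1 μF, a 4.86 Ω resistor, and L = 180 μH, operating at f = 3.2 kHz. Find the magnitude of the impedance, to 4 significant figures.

ω = 2πf = 20110 rad/s
X_L = ωL = 3.619 Ω
X_C = 1/(ωC) = 4.110 Ω
Parallel: admittances add. Y = 1/R + 1/(jωL) + jωC
Y = (0.2058 − j0.03303) S
|Y| = 0.2084 S → |Z| = 1/|Y| = 4.799 Ω, ∠Z = −∠Y = 9.118°

4.799 Ω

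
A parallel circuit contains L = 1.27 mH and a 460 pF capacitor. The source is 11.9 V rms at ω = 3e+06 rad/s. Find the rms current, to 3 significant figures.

X_L = ωL = 3810 Ω
X_C = 1/(ωC) = 725 Ω
Parallel: admittances add. Y = 1/(jωL) + jωC
Y = (0 + j0.00112) S
|Y| = 0.00112 S → |Z| = 1/|Y| = 895 Ω, ∠Z = −∠Y = -90.0°
I = V/|Z| = 11.9/895 = 13.3 mA

13.3 mA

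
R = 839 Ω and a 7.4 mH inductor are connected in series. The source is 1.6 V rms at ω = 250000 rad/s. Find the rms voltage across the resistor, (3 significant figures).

X_L = ωL = 1850 Ω
Z = 839 + j1850 Ω
|Z| = √(839² + 1850²) = 2030 Ω
I = V/|Z| = 788 μA
V_R = I·|Z_R| = 0.000788 × 839 = 0.661 V

0.661 V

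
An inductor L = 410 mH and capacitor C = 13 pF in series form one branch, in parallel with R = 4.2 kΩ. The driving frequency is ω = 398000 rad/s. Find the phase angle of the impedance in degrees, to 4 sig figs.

-7.945°

X_L = ωL = 163200 Ω
X_C = 1/(ωC) = 193300 Ω
Branch 1: Z₁ = R = 4200 Ω
Branch 2 (series LC): Z₂ = j(X_L − X_C) = −j30090 Ω
Parallel: Z = Z₁Z₂/(Z₁+Z₂), |Z| = 4160 Ω, ∠Z = -7.945°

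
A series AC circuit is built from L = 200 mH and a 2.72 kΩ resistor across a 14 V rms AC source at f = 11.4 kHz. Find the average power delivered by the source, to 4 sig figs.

2.507 mW

ω = 2πf = 71630 rad/s
X_L = ωL = 14330 Ω
Z = 2720 + j14330 Ω
|Z| = √(2720² + 14330²) = 14580 Ω
∠Z = arctan(14330/2720) = 79.25°
I = V/|Z| = 960.1 μA
P = VI cos φ = 14 × 0.0009601 × cos(79.25°) = 2.507 mW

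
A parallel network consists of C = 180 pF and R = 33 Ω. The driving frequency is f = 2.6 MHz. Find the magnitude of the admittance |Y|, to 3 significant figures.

30.4 mS

ω = 2πf = 1.634e+07 rad/s
X_C = 1/(ωC) = 340 Ω
Parallel: admittances add. Y = 1/R + jωC
Y = (0.0303 + j0.00294) S
|Y| = 0.0304 S → |Z| = 1/|Y| = 32.8 Ω, ∠Z = −∠Y = -5.54°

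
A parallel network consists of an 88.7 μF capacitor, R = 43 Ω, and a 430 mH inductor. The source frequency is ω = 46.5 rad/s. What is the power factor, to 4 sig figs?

X_L = ωL = 20.00 Ω
X_C = 1/(ωC) = 242.5 Ω
Parallel: admittances add. Y = 1/R + 1/(jωL) + jωC
Y = (0.02326 − j0.04589) S
|Y| = 0.05144 S → |Z| = 1/|Y| = 19.44 Ω, ∠Z = −∠Y = 63.12°
cos φ = cos(63.12°) = 0.4521

0.4521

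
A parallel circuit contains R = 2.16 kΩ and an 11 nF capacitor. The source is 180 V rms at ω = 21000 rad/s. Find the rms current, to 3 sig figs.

X_C = 1/(ωC) = 4330 Ω
Parallel: admittances add. Y = 1/R + jωC
Y = (0.000463 + j0.000231) S
|Y| = 0.000517 S → |Z| = 1/|Y| = 1930 Ω, ∠Z = −∠Y = -26.5°
I = V/|Z| = 180/1930 = 93.1 mA

93.1 mA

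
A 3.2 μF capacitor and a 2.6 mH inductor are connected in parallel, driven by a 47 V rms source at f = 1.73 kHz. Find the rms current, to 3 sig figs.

ω = 2πf = 10870 rad/s
X_L = ωL = 28.3 Ω
X_C = 1/(ωC) = 28.7 Ω
Parallel: admittances add. Y = 1/(jωL) + jωC
Y = (0 − j0.000600) S
|Y| = 0.000600 S → |Z| = 1/|Y| = 1670 Ω, ∠Z = −∠Y = 90.0°
I = V/|Z| = 47/1670 = 28.2 mA

28.2 mA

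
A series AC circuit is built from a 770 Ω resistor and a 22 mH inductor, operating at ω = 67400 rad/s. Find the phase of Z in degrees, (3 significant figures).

62.6°

X_L = ωL = 1480 Ω
Z = 770 + j1480 Ω
|Z| = √(770² + 1480²) = 1670 Ω
∠Z = arctan(1480/770) = 62.6°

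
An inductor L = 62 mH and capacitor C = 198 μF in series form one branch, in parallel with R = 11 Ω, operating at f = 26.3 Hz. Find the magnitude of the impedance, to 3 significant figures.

9.67 Ω

ω = 2πf = 165.2 rad/s
X_L = ωL = 10.2 Ω
X_C = 1/(ωC) = 30.6 Ω
Branch 1: Z₁ = R = 11.0 Ω
Branch 2 (series LC): Z₂ = j(X_L − X_C) = −j20.3 Ω
Parallel: Z = Z₁Z₂/(Z₁+Z₂), |Z| = 9.67 Ω, ∠Z = -28.4°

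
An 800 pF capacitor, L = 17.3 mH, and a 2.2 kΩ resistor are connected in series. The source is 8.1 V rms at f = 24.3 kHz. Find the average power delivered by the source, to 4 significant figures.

ω = 2πf = 152700 rad/s
X_L = ωL = 2641 Ω
X_C = 1/(ωC) = 8187 Ω
Net reactance X = X_L − X_C = -5546 Ω
Z = 2200 − j5546 Ω
|Z| = √(2200² + 5546²) = 5966 Ω
∠Z = arctan(-5546/2200) = -68.36°
I = V/|Z| = 1.358 mA
P = VI cos φ = 8.1 × 0.001358 × cos(-68.36°) = 4.055 mW

4.055 mW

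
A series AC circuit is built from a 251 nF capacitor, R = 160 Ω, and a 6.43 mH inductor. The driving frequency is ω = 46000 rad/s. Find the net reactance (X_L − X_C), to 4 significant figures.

X_L = ωL = 295.8 Ω
X_C = 1/(ωC) = 86.61 Ω
X = 295.8 − 86.61 = 209.2 Ω

209.2 Ω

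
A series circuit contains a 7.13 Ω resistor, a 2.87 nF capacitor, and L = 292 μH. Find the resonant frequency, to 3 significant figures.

ω₀ = 1/√(LC) = 1/√(0.000292 × 2.87e-09) = 1.092e+06 rad/s
f₀ = ω₀/(2π) = 174 kHz

174 kHz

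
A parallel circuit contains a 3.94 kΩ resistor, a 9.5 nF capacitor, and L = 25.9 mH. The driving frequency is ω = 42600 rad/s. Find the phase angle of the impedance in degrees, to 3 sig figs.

X_L = ωL = 1100 Ω
X_C = 1/(ωC) = 2470 Ω
Parallel: admittances add. Y = 1/R + 1/(jωL) + jωC
Y = (0.000254 − j0.000502) S
|Y| = 0.000562 S → |Z| = 1/|Y| = 1780 Ω, ∠Z = −∠Y = 63.2°

63.2°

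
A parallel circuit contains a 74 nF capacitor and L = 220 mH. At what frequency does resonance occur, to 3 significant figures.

1.25 kHz

ω₀ = 1/√(LC) = 1/√(0.22 × 7.4e-08) = 7837 rad/s
f₀ = ω₀/(2π) = 1.25 kHz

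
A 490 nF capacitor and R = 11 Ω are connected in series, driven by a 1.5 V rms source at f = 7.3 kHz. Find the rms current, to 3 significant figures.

32.7 mA

ω = 2πf = 45870 rad/s
X_C = 1/(ωC) = 44.5 Ω
Z = 11.0 − j44.5 Ω
|Z| = √(11.0² + 44.5²) = 45.8 Ω
I = V/|Z| = 1.5/45.8 = 32.7 mA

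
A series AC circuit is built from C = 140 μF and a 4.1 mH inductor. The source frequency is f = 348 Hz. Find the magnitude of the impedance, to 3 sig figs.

5.70 Ω

ω = 2πf = 2187 rad/s
X_L = ωL = 8.96 Ω
X_C = 1/(ωC) = 3.27 Ω
Net reactance X = X_L − X_C = 5.70 Ω
Z = j5.70 Ω
|Z| = √(0² + 5.70²) = 5.70 Ω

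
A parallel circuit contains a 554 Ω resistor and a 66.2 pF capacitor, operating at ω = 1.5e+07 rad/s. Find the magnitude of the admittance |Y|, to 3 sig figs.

2.06 mS

X_C = 1/(ωC) = 1010 Ω
Parallel: admittances add. Y = 1/R + jωC
Y = (0.00181 + j0.000993) S
|Y| = 0.00206 S → |Z| = 1/|Y| = 485 Ω, ∠Z = −∠Y = -28.8°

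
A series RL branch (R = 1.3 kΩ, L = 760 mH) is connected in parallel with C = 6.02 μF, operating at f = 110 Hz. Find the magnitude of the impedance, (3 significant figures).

253 Ω

ω = 2πf = 691.2 rad/s
X_L = ωL = 525 Ω
X_C = 1/(ωC) = 240 Ω
Branch 1 (R+jX_L): Z₁ = 1300 + j525 Ω, |Z₁| = 1400 Ω
Branch 2 (−jX_C): Z₂ = −j240 Ω
Parallel: Z = Z₁Z₂/(Z₁+Z₂), |Z| = 253 Ω, ∠Z = -80.4°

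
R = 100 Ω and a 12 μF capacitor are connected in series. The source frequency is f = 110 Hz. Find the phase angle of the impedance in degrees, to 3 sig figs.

ω = 2πf = 691.2 rad/s
X_C = 1/(ωC) = 121 Ω
Z = 100 − j121 Ω
|Z| = √(100² + 121²) = 157 Ω
∠Z = arctan(-121/100) = -50.3°

-50.3°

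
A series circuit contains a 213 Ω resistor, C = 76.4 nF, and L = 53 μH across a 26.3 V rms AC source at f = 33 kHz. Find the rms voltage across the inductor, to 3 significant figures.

1.32 V

ω = 2πf = 207300 rad/s
X_L = ωL = 11.0 Ω
X_C = 1/(ωC) = 63.1 Ω
Net reactance X = X_L − X_C = -52.1 Ω
Z = 213 − j52.1 Ω
|Z| = √(213² + 52.1²) = 219 Ω
I = V/|Z| = 120 mA
V_L = I·|Z_L| = 0.120 × 11.0 = 1.32 V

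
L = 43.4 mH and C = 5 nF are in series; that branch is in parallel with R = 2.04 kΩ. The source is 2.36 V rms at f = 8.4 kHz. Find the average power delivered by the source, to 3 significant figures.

ω = 2πf = 52780 rad/s
X_L = ωL = 2290 Ω
X_C = 1/(ωC) = 3790 Ω
Branch 1: Z₁ = R = 2040 Ω
Branch 2 (series LC): Z₂ = j(X_L − X_C) = −j1500 Ω
Parallel: Z = Z₁Z₂/(Z₁+Z₂), |Z| = 1210 Ω, ∠Z = -53.7°
I = V/|Z| = 1.95 mA
P = VI cos φ = 2.36 × 0.00195 × cos(-53.7°) = 2.73 mW

2.73 mW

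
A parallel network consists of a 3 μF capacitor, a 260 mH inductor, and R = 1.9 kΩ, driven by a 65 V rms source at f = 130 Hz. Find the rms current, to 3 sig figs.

ω = 2πf = 816.8 rad/s
X_L = ωL = 212 Ω
X_C = 1/(ωC) = 408 Ω
Parallel: admittances add. Y = 1/R + 1/(jωL) + jωC
Y = (0.000526 − j0.00226) S
|Y| = 0.00232 S → |Z| = 1/|Y| = 431 Ω, ∠Z = −∠Y = 76.9°
I = V/|Z| = 65/431 = 151 mA

151 mA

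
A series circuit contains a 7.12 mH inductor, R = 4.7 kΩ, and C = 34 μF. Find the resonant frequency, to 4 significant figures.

ω₀ = 1/√(LC) = 1/√(0.00712 × 3.4e-05) = 2032 rad/s
f₀ = ω₀/(2π) = 323.5 Hz

323.5 Hz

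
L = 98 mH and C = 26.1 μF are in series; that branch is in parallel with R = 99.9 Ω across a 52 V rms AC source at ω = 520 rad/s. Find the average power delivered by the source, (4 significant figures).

X_L = ωL = 50.96 Ω
X_C = 1/(ωC) = 73.68 Ω
Branch 1: Z₁ = R = 99.90 Ω
Branch 2 (series LC): Z₂ = j(X_L − X_C) = −j22.72 Ω
Parallel: Z = Z₁Z₂/(Z₁+Z₂), |Z| = 22.16 Ω, ∠Z = -77.19°
I = V/|Z| = 2.347 A
P = VI cos φ = 52 × 2.347 × cos(-77.19°) = 27.07 W

27.07 W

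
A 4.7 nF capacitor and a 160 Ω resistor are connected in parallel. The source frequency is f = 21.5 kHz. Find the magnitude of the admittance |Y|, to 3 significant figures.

ω = 2πf = 135100 rad/s
X_C = 1/(ωC) = 1580 Ω
Parallel: admittances add. Y = 1/R + jωC
Y = (0.00625 + j0.000635) S
|Y| = 0.00628 S → |Z| = 1/|Y| = 159 Ω, ∠Z = −∠Y = -5.80°

6.28 mS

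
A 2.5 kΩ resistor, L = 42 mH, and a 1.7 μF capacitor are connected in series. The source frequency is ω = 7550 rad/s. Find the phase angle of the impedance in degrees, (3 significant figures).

X_L = ωL = 317 Ω
X_C = 1/(ωC) = 77.9 Ω
Net reactance X = X_L − X_C = 239 Ω
Z = 2500 + j239 Ω
|Z| = √(2500² + 239²) = 2510 Ω
∠Z = arctan(239/2500) = 5.47°

5.47°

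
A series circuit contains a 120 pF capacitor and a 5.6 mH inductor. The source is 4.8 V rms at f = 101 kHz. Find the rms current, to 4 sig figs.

ω = 2πf = 634600 rad/s
X_L = ωL = 3554 Ω
X_C = 1/(ωC) = 13130 Ω
Net reactance X = X_L − X_C = -9578 Ω
Z = − j9578 Ω
|Z| = √(0² + 9578²) = 9578 Ω
I = V/|Z| = 4.8/9578 = 501.2 μA

501.2 μA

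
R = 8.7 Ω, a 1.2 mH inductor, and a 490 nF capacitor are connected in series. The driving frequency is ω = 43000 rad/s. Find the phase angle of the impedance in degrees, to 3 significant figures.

X_L = ωL = 51.6 Ω
X_C = 1/(ωC) = 47.5 Ω
Net reactance X = X_L − X_C = 4.14 Ω
Z = 8.70 + j4.14 Ω
|Z| = √(8.70² + 4.14²) = 9.63 Ω
∠Z = arctan(4.14/8.70) = 25.4°

25.4°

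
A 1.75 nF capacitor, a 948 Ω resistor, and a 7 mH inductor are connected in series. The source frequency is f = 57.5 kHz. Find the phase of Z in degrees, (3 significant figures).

45.0°

ω = 2πf = 361300 rad/s
X_L = ωL = 2530 Ω
X_C = 1/(ωC) = 1580 Ω
Net reactance X = X_L − X_C = 947 Ω
Z = 948 + j947 Ω
|Z| = √(948² + 947²) = 1340 Ω
∠Z = arctan(947/948) = 45.0°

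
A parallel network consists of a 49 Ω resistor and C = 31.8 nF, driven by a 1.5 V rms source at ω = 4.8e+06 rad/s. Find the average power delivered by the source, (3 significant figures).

45.9 mW

X_C = 1/(ωC) = 6.55 Ω
Parallel: admittances add. Y = 1/R + jωC
Y = (0.0204 + j0.153) S
|Y| = 0.154 S → |Z| = 1/|Y| = 6.49 Ω, ∠Z = −∠Y = -82.4°
I = V/|Z| = 231 mA
P = VI cos φ = 1.5 × 0.231 × cos(-82.4°) = 45.9 mW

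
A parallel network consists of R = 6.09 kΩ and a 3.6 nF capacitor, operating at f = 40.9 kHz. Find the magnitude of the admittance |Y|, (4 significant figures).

939.6 μS

ω = 2πf = 257000 rad/s
X_C = 1/(ωC) = 1081 Ω
Parallel: admittances add. Y = 1/R + jωC
Y = (0.0001642 + j0.0009251) S
|Y| = 0.0009396 S → |Z| = 1/|Y| = 1064 Ω, ∠Z = −∠Y = -79.94°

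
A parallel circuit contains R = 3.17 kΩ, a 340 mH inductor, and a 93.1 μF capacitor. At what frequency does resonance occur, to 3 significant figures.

ω₀ = 1/√(LC) = 1/√(0.34 × 9.31e-05) = 177.7 rad/s
f₀ = ω₀/(2π) = 28.3 Hz

28.3 Hz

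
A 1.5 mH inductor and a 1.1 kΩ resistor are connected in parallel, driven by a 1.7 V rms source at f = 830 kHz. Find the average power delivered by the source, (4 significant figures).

2.627 mW

ω = 2πf = 5.215e+06 rad/s
X_L = ωL = 7823 Ω
Parallel: admittances add. Y = 1/R + 1/(jωL)
Y = (0.0009091 − j0.0001278) S
|Y| = 0.0009180 S → |Z| = 1/|Y| = 1089 Ω, ∠Z = −∠Y = 8.004°
I = V/|Z| = 1.561 mA
P = VI cos φ = 1.7 × 0.001561 × cos(8.004°) = 2.627 mW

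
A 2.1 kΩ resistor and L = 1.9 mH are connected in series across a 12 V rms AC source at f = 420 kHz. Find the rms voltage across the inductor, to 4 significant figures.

11.07 V

ω = 2πf = 2.639e+06 rad/s
X_L = ωL = 5014 Ω
Z = 2100 + j5014 Ω
|Z| = √(2100² + 5014²) = 5436 Ω
I = V/|Z| = 2.208 mA
V_L = I·|Z_L| = 0.002208 × 5014 = 11.07 V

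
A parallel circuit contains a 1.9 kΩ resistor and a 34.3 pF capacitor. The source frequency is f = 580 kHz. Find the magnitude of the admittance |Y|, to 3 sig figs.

ω = 2πf = 3.644e+06 rad/s
X_C = 1/(ωC) = 8000 Ω
Parallel: admittances add. Y = 1/R + jωC
Y = (0.000526 + j0.000125) S
|Y| = 0.000541 S → |Z| = 1/|Y| = 1850 Ω, ∠Z = −∠Y = -13.4°

541 μS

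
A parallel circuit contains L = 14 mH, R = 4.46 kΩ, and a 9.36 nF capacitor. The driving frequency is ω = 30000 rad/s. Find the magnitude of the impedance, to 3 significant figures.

473 Ω

X_L = ωL = 420 Ω
X_C = 1/(ωC) = 3560 Ω
Parallel: admittances add. Y = 1/R + 1/(jωL) + jωC
Y = (0.000224 − j0.00210) S
|Y| = 0.00211 S → |Z| = 1/|Y| = 473 Ω, ∠Z = −∠Y = 83.9°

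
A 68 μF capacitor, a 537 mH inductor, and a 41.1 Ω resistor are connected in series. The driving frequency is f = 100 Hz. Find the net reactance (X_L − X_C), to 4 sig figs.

ω = 2πf = 628.3 rad/s
X_L = ωL = 337.4 Ω
X_C = 1/(ωC) = 23.41 Ω
X = 337.4 − 23.41 = 314.0 Ω

314.0 Ω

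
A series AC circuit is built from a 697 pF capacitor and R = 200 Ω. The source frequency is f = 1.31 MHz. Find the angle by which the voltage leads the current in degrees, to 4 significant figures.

-41.07°

ω = 2πf = 8.231e+06 rad/s
X_C = 1/(ωC) = 174.3 Ω
Z = 200.0 − j174.3 Ω
|Z| = √(200.0² + 174.3²) = 265.3 Ω
∠Z = arctan(-174.3/200.0) = -41.07°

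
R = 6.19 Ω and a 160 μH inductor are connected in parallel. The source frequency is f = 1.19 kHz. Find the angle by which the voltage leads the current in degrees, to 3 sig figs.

ω = 2πf = 7477 rad/s
X_L = ωL = 1.20 Ω
Parallel: admittances add. Y = 1/R + 1/(jωL)
Y = (0.162 − j0.836) S
|Y| = 0.851 S → |Z| = 1/|Y| = 1.17 Ω, ∠Z = −∠Y = 79.1°

79.1°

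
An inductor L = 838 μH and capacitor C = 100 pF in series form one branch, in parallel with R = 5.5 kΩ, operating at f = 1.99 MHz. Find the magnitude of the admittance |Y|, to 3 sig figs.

ω = 2πf = 1.25e+07 rad/s
X_L = ωL = 10500 Ω
X_C = 1/(ωC) = 800 Ω
Branch 1: Z₁ = R = 5500 Ω
Branch 2 (series LC): Z₂ = j(X_L − X_C) = j9680 Ω
Parallel: Z = Z₁Z₂/(Z₁+Z₂), |Z| = 4780 Ω, ∠Z = 29.6°
|Y| = 1/|Z| = 209 μS

209 μS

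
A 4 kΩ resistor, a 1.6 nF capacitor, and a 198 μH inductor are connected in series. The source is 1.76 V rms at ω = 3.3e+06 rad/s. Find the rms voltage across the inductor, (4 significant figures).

0.2856 V

X_L = ωL = 653.4 Ω
X_C = 1/(ωC) = 189.4 Ω
Net reactance X = X_L − X_C = 464.0 Ω
Z = 4000 + j464.0 Ω
|Z| = √(4000² + 464.0²) = 4027 Ω
I = V/|Z| = 437.1 μA
V_L = I·|Z_L| = 0.0004371 × 653.4 = 0.2856 V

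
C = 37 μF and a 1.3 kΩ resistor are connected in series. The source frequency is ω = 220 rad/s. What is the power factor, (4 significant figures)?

0.9956

X_C = 1/(ωC) = 122.9 Ω
Z = 1300 − j122.9 Ω
|Z| = √(1300² + 122.9²) = 1306 Ω
∠Z = arctan(-122.9/1300) = -5.398°
cos φ = cos(-5.398°) = 0.9956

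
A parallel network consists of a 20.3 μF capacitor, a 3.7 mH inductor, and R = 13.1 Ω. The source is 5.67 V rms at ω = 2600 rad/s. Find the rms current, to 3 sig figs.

X_L = ωL = 9.62 Ω
X_C = 1/(ωC) = 18.9 Ω
Parallel: admittances add. Y = 1/R + 1/(jωL) + jωC
Y = (0.0763 − j0.0512) S
|Y| = 0.0919 S → |Z| = 1/|Y| = 10.9 Ω, ∠Z = −∠Y = 33.8°
I = V/|Z| = 5.67/10.9 = 521 mA

521 mA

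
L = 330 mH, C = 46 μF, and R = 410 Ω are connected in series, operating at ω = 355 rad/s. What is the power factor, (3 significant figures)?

0.991

X_L = ωL = 117 Ω
X_C = 1/(ωC) = 61.2 Ω
Net reactance X = X_L − X_C = 55.9 Ω
Z = 410 + j55.9 Ω
|Z| = √(410² + 55.9²) = 414 Ω
∠Z = arctan(55.9/410) = 7.77°
cos φ = cos(7.77°) = 0.991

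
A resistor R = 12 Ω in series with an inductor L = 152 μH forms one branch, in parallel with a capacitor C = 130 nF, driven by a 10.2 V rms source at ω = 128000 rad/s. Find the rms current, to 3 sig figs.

X_L = ωL = 19.5 Ω
X_C = 1/(ωC) = 60.1 Ω
Branch 1 (R+jX_L): Z₁ = 12.0 + j19.5 Ω, |Z₁| = 22.9 Ω
Branch 2 (−jX_C): Z₂ = −j60.1 Ω
Parallel: Z = Z₁Z₂/(Z₁+Z₂), |Z| = 32.4 Ω, ∠Z = 41.9°
I = V/|Z| = 10.2/32.4 = 315 mA

315 mA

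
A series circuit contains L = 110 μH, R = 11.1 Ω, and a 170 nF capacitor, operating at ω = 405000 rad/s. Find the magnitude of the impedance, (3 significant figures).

32.0 Ω

X_L = ωL = 44.6 Ω
X_C = 1/(ωC) = 14.5 Ω
Net reactance X = X_L − X_C = 30.0 Ω
Z = 11.1 + j30.0 Ω
|Z| = √(11.1² + 30.0²) = 32.0 Ω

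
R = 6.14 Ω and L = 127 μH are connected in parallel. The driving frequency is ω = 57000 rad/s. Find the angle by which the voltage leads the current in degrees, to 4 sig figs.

40.30°

X_L = ωL = 7.239 Ω
Parallel: admittances add. Y = 1/R + 1/(jωL)
Y = (0.1629 − j0.1381) S
|Y| = 0.2136 S → |Z| = 1/|Y| = 4.683 Ω, ∠Z = −∠Y = 40.30°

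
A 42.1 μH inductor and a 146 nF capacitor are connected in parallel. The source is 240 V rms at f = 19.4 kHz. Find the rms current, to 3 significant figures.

ω = 2πf = 121900 rad/s
X_L = ωL = 5.13 Ω
X_C = 1/(ωC) = 56.2 Ω
Parallel: admittances add. Y = 1/(jωL) + jωC
Y = (0 − j0.177) S
|Y| = 0.177 S → |Z| = 1/|Y| = 5.65 Ω, ∠Z = −∠Y = 90.0°
I = V/|Z| = 240/5.65 = 42.5 A

42.5 A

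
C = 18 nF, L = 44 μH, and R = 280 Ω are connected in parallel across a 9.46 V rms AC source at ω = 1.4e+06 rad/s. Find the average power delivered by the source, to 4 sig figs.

X_L = ωL = 61.60 Ω
X_C = 1/(ωC) = 39.68 Ω
Parallel: admittances add. Y = 1/R + 1/(jωL) + jωC
Y = (0.003571 + j0.008966) S
|Y| = 0.009651 S → |Z| = 1/|Y| = 103.6 Ω, ∠Z = −∠Y = -68.28°
I = V/|Z| = 91.30 mA
P = VI cos φ = 9.46 × 0.09130 × cos(-68.28°) = 319.6 mW

319.6 mW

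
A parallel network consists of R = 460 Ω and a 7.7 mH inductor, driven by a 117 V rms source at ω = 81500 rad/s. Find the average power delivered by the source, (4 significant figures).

X_L = ωL = 627.6 Ω
Parallel: admittances add. Y = 1/R + 1/(jωL)
Y = (0.002174 − j0.001593) S
|Y| = 0.002695 S → |Z| = 1/|Y| = 371.0 Ω, ∠Z = −∠Y = 36.24°
I = V/|Z| = 315.4 mA
P = VI cos φ = 117 × 0.3154 × cos(36.24°) = 29.76 W

29.76 W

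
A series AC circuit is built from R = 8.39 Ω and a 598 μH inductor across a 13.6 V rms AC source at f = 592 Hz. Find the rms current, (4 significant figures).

ω = 2πf = 3720 rad/s
X_L = ωL = 2.224 Ω
Z = 8.390 + j2.224 Ω
|Z| = √(8.390² + 2.224²) = 8.680 Ω
I = V/|Z| = 13.6/8.680 = 1.567 A

1.567 A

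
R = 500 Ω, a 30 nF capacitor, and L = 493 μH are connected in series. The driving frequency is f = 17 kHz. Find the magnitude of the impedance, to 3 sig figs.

563 Ω

ω = 2πf = 106800 rad/s
X_L = ωL = 52.7 Ω
X_C = 1/(ωC) = 312 Ω
Net reactance X = X_L − X_C = -259 Ω
Z = 500 − j259 Ω
|Z| = √(500² + 259²) = 563 Ω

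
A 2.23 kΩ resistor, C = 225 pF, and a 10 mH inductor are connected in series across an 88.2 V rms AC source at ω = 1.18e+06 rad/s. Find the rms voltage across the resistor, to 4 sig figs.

X_L = ωL = 11800 Ω
X_C = 1/(ωC) = 3766 Ω
Net reactance X = X_L − X_C = 8034 Ω
Z = 2230 + j8034 Ω
|Z| = √(2230² + 8034²) = 8337 Ω
I = V/|Z| = 10.58 mA
V_R = I·|Z_R| = 0.01058 × 2230 = 23.59 V

23.59 V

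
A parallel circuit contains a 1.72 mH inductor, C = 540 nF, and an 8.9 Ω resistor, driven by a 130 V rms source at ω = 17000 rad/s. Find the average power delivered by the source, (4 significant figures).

1.899 kW

X_L = ωL = 29.24 Ω
X_C = 1/(ωC) = 108.9 Ω
Parallel: admittances add. Y = 1/R + 1/(jωL) + jωC
Y = (0.1124 − j0.02502) S
|Y| = 0.1151 S → |Z| = 1/|Y| = 8.687 Ω, ∠Z = −∠Y = 12.55°
I = V/|Z| = 14.96 A
P = VI cos φ = 130 × 14.96 × cos(12.55°) = 1.899 kW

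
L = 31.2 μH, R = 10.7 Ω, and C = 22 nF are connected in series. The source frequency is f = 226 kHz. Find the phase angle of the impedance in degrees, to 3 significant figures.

49.0°

ω = 2πf = 1.42e+06 rad/s
X_L = ωL = 44.3 Ω
X_C = 1/(ωC) = 32.0 Ω
Net reactance X = X_L − X_C = 12.3 Ω
Z = 10.7 + j12.3 Ω
|Z| = √(10.7² + 12.3²) = 16.3 Ω
∠Z = arctan(12.3/10.7) = 49.0°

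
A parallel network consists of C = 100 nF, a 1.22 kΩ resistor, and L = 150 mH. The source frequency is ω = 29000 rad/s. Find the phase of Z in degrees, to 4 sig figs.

-72.93°

X_L = ωL = 4350 Ω
X_C = 1/(ωC) = 344.8 Ω
Parallel: admittances add. Y = 1/R + 1/(jωL) + jωC
Y = (0.0008197 + j0.002670) S
|Y| = 0.002793 S → |Z| = 1/|Y| = 358.0 Ω, ∠Z = −∠Y = -72.93°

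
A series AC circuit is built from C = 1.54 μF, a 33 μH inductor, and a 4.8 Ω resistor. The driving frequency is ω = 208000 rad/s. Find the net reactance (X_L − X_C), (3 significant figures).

3.74 Ω

X_L = ωL = 6.86 Ω
X_C = 1/(ωC) = 3.12 Ω
X = 6.86 − 3.12 = 3.74 Ω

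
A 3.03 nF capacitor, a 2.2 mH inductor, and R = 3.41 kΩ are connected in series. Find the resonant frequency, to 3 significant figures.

61.6 kHz

ω₀ = 1/√(LC) = 1/√(0.0022 × 3.03e-09) = 387300 rad/s
f₀ = ω₀/(2π) = 61.6 kHz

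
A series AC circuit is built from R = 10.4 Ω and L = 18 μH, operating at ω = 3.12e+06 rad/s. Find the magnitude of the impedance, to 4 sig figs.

X_L = ωL = 56.16 Ω
Z = 10.40 + j56.16 Ω
|Z| = √(10.40² + 56.16²) = 57.11 Ω

57.11 Ω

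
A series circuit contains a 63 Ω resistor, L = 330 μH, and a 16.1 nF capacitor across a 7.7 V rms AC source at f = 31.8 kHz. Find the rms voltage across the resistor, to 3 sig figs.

1.92 V

ω = 2πf = 199800 rad/s
X_L = ωL = 65.9 Ω
X_C = 1/(ωC) = 311 Ω
Net reactance X = X_L − X_C = -245 Ω
Z = 63.0 − j245 Ω
|Z| = √(63.0² + 245²) = 253 Ω
I = V/|Z| = 30.4 mA
V_R = I·|Z_R| = 0.0304 × 63.0 = 1.92 V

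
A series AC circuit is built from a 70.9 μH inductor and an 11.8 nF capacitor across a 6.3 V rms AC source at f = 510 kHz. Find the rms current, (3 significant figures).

31.4 mA

ω = 2πf = 3.204e+06 rad/s
X_L = ωL = 227 Ω
X_C = 1/(ωC) = 26.4 Ω
Net reactance X = X_L − X_C = 201 Ω
Z = j201 Ω
|Z| = √(0² + 201²) = 201 Ω
I = V/|Z| = 6.3/201 = 31.4 mA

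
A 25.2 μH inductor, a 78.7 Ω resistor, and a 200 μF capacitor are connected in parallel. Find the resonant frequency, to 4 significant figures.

ω₀ = 1/√(LC) = 1/√(2.52e-05 × 0.0002) = 14090 rad/s
f₀ = ω₀/(2π) = 2.242 kHz

2.242 kHz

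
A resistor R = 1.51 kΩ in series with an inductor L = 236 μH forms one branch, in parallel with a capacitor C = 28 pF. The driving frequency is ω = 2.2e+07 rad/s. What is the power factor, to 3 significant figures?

0.117

X_L = ωL = 5190 Ω
X_C = 1/(ωC) = 1620 Ω
Branch 1 (R+jX_L): Z₁ = 1510 + j5190 Ω, |Z₁| = 5410 Ω
Branch 2 (−jX_C): Z₂ = −j1620 Ω
Parallel: Z = Z₁Z₂/(Z₁+Z₂), |Z| = 2270 Ω, ∠Z = -83.3°
cos φ = cos(-83.3°) = 0.117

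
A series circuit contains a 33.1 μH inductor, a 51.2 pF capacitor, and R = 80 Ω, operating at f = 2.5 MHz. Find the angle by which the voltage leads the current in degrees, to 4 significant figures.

-83.69°

ω = 2πf = 1.571e+07 rad/s
X_L = ωL = 519.9 Ω
X_C = 1/(ωC) = 1243 Ω
Net reactance X = X_L − X_C = -723.5 Ω
Z = 80.00 − j723.5 Ω
|Z| = √(80.00² + 723.5²) = 727.9 Ω
∠Z = arctan(-723.5/80.00) = -83.69°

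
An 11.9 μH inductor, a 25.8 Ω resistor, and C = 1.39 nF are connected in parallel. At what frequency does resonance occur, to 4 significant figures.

1.237 MHz

ω₀ = 1/√(LC) = 1/√(1.19e-05 × 1.39e-09) = 7.775e+06 rad/s
f₀ = ω₀/(2π) = 1.237 MHz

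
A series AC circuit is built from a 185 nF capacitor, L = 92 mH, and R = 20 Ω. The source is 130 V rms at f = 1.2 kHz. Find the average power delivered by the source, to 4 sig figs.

359.4 W

ω = 2πf = 7540 rad/s
X_L = ωL = 693.7 Ω
X_C = 1/(ωC) = 716.9 Ω
Net reactance X = X_L − X_C = -23.25 Ω
Z = 20.00 − j23.25 Ω
|Z| = √(20.00² + 23.25²) = 30.67 Ω
∠Z = arctan(-23.25/20.00) = -49.30°
I = V/|Z| = 4.239 A
P = VI cos φ = 130 × 4.239 × cos(-49.30°) = 359.4 W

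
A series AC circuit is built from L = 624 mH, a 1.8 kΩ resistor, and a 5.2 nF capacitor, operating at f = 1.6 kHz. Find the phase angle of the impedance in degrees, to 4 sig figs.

ω = 2πf = 10050 rad/s
X_L = ωL = 6273 Ω
X_C = 1/(ωC) = 19130 Ω
Net reactance X = X_L − X_C = -12860 Ω
Z = 1800 − j12860 Ω
|Z| = √(1800² + 12860²) = 12980 Ω
∠Z = arctan(-12860/1800) = -82.03°

-82.03°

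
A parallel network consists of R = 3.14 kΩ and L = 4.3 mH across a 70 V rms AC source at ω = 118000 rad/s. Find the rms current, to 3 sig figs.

X_L = ωL = 507 Ω
Parallel: admittances add. Y = 1/R + 1/(jωL)
Y = (0.000318 − j0.00197) S
|Y| = 0.00200 S → |Z| = 1/|Y| = 501 Ω, ∠Z = −∠Y = 80.8°
I = V/|Z| = 70/501 = 140 mA

140 mA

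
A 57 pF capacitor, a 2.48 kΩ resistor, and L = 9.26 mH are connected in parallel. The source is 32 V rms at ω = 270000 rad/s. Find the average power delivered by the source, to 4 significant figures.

412.9 mW

X_L = ωL = 2500 Ω
X_C = 1/(ωC) = 64980 Ω
Parallel: admittances add. Y = 1/R + 1/(jωL) + jωC
Y = (0.0004032 − j0.0003846) S
|Y| = 0.0005572 S → |Z| = 1/|Y| = 1795 Ω, ∠Z = −∠Y = 43.64°
I = V/|Z| = 17.83 mA
P = VI cos φ = 32 × 0.01783 × cos(43.64°) = 412.9 mW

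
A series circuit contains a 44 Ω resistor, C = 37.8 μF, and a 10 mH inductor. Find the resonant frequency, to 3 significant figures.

ω₀ = 1/√(LC) = 1/√(0.01 × 3.78e-05) = 1627 rad/s
f₀ = ω₀/(2π) = 259 Hz

259 Hz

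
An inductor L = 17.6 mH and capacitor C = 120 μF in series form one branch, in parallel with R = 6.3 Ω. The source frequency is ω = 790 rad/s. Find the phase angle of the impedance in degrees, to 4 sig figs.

61.96°

X_L = ωL = 13.90 Ω
X_C = 1/(ωC) = 10.55 Ω
Branch 1: Z₁ = R = 6.300 Ω
Branch 2 (series LC): Z₂ = j(X_L − X_C) = j3.355 Ω
Parallel: Z = Z₁Z₂/(Z₁+Z₂), |Z| = 2.962 Ω, ∠Z = 61.96°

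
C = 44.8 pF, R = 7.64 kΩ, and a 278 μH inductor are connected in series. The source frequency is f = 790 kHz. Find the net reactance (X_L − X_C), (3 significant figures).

-3120 Ω

ω = 2πf = 4.964e+06 rad/s
X_L = ωL = 1380 Ω
X_C = 1/(ωC) = 4500 Ω
X = 1380 − 4500 = -3120 Ω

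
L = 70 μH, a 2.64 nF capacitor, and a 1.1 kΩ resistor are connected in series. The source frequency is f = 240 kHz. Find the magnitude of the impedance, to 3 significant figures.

1110 Ω

ω = 2πf = 1.508e+06 rad/s
X_L = ωL = 106 Ω
X_C = 1/(ωC) = 251 Ω
Net reactance X = X_L − X_C = -146 Ω
Z = 1100 − j146 Ω
|Z| = √(1100² + 146²) = 1110 Ω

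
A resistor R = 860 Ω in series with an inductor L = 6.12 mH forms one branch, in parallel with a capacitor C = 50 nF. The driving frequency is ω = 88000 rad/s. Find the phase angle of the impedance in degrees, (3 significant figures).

X_L = ωL = 539 Ω
X_C = 1/(ωC) = 227 Ω
Branch 1 (R+jX_L): Z₁ = 860 + j539 Ω, |Z₁| = 1010 Ω
Branch 2 (−jX_C): Z₂ = −j227 Ω
Parallel: Z = Z₁Z₂/(Z₁+Z₂), |Z| = 252 Ω, ∠Z = -77.8°

-77.8°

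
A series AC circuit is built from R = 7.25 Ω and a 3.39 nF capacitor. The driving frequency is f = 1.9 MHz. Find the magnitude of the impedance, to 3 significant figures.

25.8 Ω

ω = 2πf = 1.194e+07 rad/s
X_C = 1/(ωC) = 24.7 Ω
Z = 7.25 − j24.7 Ω
|Z| = √(7.25² + 24.7²) = 25.8 Ω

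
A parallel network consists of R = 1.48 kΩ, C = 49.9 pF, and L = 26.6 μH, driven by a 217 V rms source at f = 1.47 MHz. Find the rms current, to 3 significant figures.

797 mA

ω = 2πf = 9.236e+06 rad/s
X_L = ωL = 246 Ω
X_C = 1/(ωC) = 2170 Ω
Parallel: admittances add. Y = 1/R + 1/(jωL) + jωC
Y = (0.000676 − j0.00361) S
|Y| = 0.00367 S → |Z| = 1/|Y| = 272 Ω, ∠Z = −∠Y = 79.4°
I = V/|Z| = 217/272 = 797 mA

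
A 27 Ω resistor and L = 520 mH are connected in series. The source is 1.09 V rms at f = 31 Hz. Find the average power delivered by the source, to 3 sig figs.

ω = 2πf = 194.8 rad/s
X_L = ωL = 101 Ω
Z = 27.0 + j101 Ω
|Z| = √(27.0² + 101²) = 105 Ω
∠Z = arctan(101/27.0) = 75.1°
I = V/|Z| = 10.4 mA
P = VI cos φ = 1.09 × 0.0104 × cos(75.1°) = 2.92 mW

2.92 mW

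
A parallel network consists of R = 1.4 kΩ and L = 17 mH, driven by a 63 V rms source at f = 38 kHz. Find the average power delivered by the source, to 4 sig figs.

2.835 W

ω = 2πf = 238800 rad/s
X_L = ωL = 4059 Ω
Parallel: admittances add. Y = 1/R + 1/(jωL)
Y = (0.0007143 − j0.0002464) S
|Y| = 0.0007556 S → |Z| = 1/|Y| = 1323 Ω, ∠Z = −∠Y = 19.03°
I = V/|Z| = 47.60 mA
P = VI cos φ = 63 × 0.04760 × cos(19.03°) = 2.835 W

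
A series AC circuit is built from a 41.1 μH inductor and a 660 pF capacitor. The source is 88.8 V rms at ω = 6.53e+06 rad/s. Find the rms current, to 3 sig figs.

X_L = ωL = 268 Ω
X_C = 1/(ωC) = 232 Ω
Net reactance X = X_L − X_C = 36.4 Ω
Z = j36.4 Ω
|Z| = √(0² + 36.4²) = 36.4 Ω
I = V/|Z| = 88.8/36.4 = 2.44 A

2.44 A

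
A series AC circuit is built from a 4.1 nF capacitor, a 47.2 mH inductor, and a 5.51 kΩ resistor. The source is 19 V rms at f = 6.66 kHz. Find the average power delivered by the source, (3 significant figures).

44.0 mW

ω = 2πf = 41850 rad/s
X_L = ωL = 1980 Ω
X_C = 1/(ωC) = 5830 Ω
Net reactance X = X_L − X_C = -3850 Ω
Z = 5510 − j3850 Ω
|Z| = √(5510² + 3850²) = 6720 Ω
∠Z = arctan(-3850/5510) = -35.0°
I = V/|Z| = 2.83 mA
P = VI cos φ = 19 × 0.00283 × cos(-35.0°) = 44.0 mW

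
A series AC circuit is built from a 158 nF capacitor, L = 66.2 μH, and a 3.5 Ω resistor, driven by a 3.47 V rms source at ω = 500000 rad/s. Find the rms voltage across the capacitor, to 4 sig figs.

2.118 V

X_L = ωL = 33.10 Ω
X_C = 1/(ωC) = 12.66 Ω
Net reactance X = X_L − X_C = 20.44 Ω
Z = 3.500 + j20.44 Ω
|Z| = √(3.500² + 20.44²) = 20.74 Ω
I = V/|Z| = 167.3 mA
V_C = I·|Z_C| = 0.1673 × 12.66 = 2.118 V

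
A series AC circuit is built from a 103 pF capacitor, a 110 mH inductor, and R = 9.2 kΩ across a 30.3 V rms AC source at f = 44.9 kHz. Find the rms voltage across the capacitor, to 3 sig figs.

ω = 2πf = 282100 rad/s
X_L = ωL = 31000 Ω
X_C = 1/(ωC) = 34400 Ω
Net reactance X = X_L − X_C = -3380 Ω
Z = 9200 − j3380 Ω
|Z| = √(9200² + 3380²) = 9800 Ω
I = V/|Z| = 3.09 mA
V_C = I·|Z_C| = 0.00309 × 34400 = 106 V

106 V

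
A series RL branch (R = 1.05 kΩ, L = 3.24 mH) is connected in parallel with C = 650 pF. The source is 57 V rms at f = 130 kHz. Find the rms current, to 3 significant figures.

13.8 mA

ω = 2πf = 816800 rad/s
X_L = ωL = 2650 Ω
X_C = 1/(ωC) = 1880 Ω
Branch 1 (R+jX_L): Z₁ = 1050 + j2650 Ω, |Z₁| = 2850 Ω
Branch 2 (−jX_C): Z₂ = −j1880 Ω
Parallel: Z = Z₁Z₂/(Z₁+Z₂), |Z| = 4130 Ω, ∠Z = -57.6°
I = V/|Z| = 57/4130 = 13.8 mA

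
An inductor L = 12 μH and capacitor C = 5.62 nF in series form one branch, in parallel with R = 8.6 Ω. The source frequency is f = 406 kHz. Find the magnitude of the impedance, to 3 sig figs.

8.40 Ω

ω = 2πf = 2.551e+06 rad/s
X_L = ωL = 30.6 Ω
X_C = 1/(ωC) = 69.8 Ω
Branch 1: Z₁ = R = 8.60 Ω
Branch 2 (series LC): Z₂ = j(X_L − X_C) = −j39.1 Ω
Parallel: Z = Z₁Z₂/(Z₁+Z₂), |Z| = 8.40 Ω, ∠Z = -12.4°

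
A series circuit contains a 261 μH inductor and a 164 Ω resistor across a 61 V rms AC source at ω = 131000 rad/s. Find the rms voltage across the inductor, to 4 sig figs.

X_L = ωL = 34.19 Ω
Z = 164.0 + j34.19 Ω
|Z| = √(164.0² + 34.19²) = 167.5 Ω
I = V/|Z| = 364.1 mA
V_L = I·|Z_L| = 0.3641 × 34.19 = 12.45 V

12.45 V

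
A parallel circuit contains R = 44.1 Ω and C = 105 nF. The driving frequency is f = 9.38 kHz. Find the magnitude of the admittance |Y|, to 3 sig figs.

23.5 mS

ω = 2πf = 58940 rad/s
X_C = 1/(ωC) = 162 Ω
Parallel: admittances add. Y = 1/R + jωC
Y = (0.0227 + j0.00619) S
|Y| = 0.0235 S → |Z| = 1/|Y| = 42.5 Ω, ∠Z = −∠Y = -15.3°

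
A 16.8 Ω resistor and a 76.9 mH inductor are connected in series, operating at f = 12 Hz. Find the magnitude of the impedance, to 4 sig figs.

ω = 2πf = 75.40 rad/s
X_L = ωL = 5.798 Ω
Z = 16.80 + j5.798 Ω
|Z| = √(16.80² + 5.798²) = 17.77 Ω

17.77 Ω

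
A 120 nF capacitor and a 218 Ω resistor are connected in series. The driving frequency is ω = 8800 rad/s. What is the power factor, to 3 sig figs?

X_C = 1/(ωC) = 947 Ω
Z = 218 − j947 Ω
|Z| = √(218² + 947²) = 972 Ω
∠Z = arctan(-947/218) = -77.0°
cos φ = cos(-77.0°) = 0.224

0.224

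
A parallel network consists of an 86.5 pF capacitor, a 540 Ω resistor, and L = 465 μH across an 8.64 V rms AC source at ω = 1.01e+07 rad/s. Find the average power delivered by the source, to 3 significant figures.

X_L = ωL = 4700 Ω
X_C = 1/(ωC) = 1140 Ω
Parallel: admittances add. Y = 1/R + 1/(jωL) + jωC
Y = (0.00185 + j0.000661) S
|Y| = 0.00197 S → |Z| = 1/|Y| = 509 Ω, ∠Z = −∠Y = -19.6°
I = V/|Z| = 17.0 mA
P = VI cos φ = 8.64 × 0.0170 × cos(-19.6°) = 138 mW

138 mW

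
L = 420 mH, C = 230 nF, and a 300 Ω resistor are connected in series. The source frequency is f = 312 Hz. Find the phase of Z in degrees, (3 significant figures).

ω = 2πf = 1960 rad/s
X_L = ωL = 823 Ω
X_C = 1/(ωC) = 2220 Ω
Net reactance X = X_L − X_C = -1390 Ω
Z = 300 − j1390 Ω
|Z| = √(300² + 1390²) = 1430 Ω
∠Z = arctan(-1390/300) = -77.9°

-77.9°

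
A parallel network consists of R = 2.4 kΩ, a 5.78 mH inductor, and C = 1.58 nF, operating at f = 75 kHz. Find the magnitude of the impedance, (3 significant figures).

ω = 2πf = 471200 rad/s
X_L = ωL = 2720 Ω
X_C = 1/(ωC) = 1340 Ω
Parallel: admittances add. Y = 1/R + 1/(jωL) + jωC
Y = (0.000417 + j0.000377) S
|Y| = 0.000562 S → |Z| = 1/|Y| = 1780 Ω, ∠Z = −∠Y = -42.2°

1780 Ω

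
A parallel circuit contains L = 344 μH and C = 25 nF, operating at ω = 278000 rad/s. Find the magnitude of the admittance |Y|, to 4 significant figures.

3.507 mS

X_L = ωL = 95.63 Ω
X_C = 1/(ωC) = 143.9 Ω
Parallel: admittances add. Y = 1/(jωL) + jωC
Y = (0 − j0.003507) S
|Y| = 0.003507 S → |Z| = 1/|Y| = 285.2 Ω, ∠Z = −∠Y = 90.00°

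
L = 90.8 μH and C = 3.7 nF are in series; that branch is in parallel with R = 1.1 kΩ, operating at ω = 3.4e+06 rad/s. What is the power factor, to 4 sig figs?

X_L = ωL = 308.7 Ω
X_C = 1/(ωC) = 79.49 Ω
Branch 1: Z₁ = R = 1100 Ω
Branch 2 (series LC): Z₂ = j(X_L − X_C) = j229.2 Ω
Parallel: Z = Z₁Z₂/(Z₁+Z₂), |Z| = 224.4 Ω, ∠Z = 78.23°
cos φ = cos(78.23°) = 0.2040

0.2040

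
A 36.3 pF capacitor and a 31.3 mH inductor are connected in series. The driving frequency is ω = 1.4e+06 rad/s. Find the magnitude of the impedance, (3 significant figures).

X_L = ωL = 43800 Ω
X_C = 1/(ωC) = 19700 Ω
Net reactance X = X_L − X_C = 24100 Ω
Z = j24100 Ω
|Z| = √(0² + 24100²) = 24100 Ω

24100 Ω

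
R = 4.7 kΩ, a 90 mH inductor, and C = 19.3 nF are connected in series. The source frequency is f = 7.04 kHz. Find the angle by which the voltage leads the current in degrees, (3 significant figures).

ω = 2πf = 44230 rad/s
X_L = ωL = 3980 Ω
X_C = 1/(ωC) = 1170 Ω
Net reactance X = X_L − X_C = 2810 Ω
Z = 4700 + j2810 Ω
|Z| = √(4700² + 2810²) = 5480 Ω
∠Z = arctan(2810/4700) = 30.9°

30.9°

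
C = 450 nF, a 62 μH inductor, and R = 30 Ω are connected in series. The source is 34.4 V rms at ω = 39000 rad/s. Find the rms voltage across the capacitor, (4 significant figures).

31.48 V

X_L = ωL = 2.418 Ω
X_C = 1/(ωC) = 56.98 Ω
Net reactance X = X_L − X_C = -54.56 Ω
Z = 30.00 − j54.56 Ω
|Z| = √(30.00² + 54.56²) = 62.27 Ω
I = V/|Z| = 552.5 mA
V_C = I·|Z_C| = 0.5525 × 56.98 = 31.48 V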